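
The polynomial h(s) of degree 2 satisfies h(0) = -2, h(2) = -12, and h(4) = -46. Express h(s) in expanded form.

h(s) = -3s^2 + s - 2

Write h(s) = as^2 + bs + c. Substituting each data point gives a linear system:
  c = -2
  4a + 2b + c = -12
  16a + 4b + c = -46
Solving the system yields a = -3, b = 1, c = -2.
So h(s) = -3s² + s - 2.
Check: h(2) = -12. ✓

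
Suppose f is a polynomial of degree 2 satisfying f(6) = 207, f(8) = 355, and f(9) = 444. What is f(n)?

Using the Lagrange interpolation formula with nodes 6, 8, 9:
  L_0(n) = (n - 8)(n - 9) / 6
  L_1(n) = (n - 6)(n - 9) / -2
  L_2(n) = (n - 6)(n - 8) / 3
Then f(n) = 207·L_0(n) + 355·L_1(n) + 444·L_2(n).
Expanding and collecting terms gives f(n) = 5n² + 4n + 3.
Check: f(9) = 444. ✓

f(n) = 5n^2 + 4n + 3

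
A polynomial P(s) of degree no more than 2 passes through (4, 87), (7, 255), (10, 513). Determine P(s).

Using the Lagrange interpolation formula with nodes 4, 7, 10:
  L_0(s) = (s - 7)(s - 10) / 18
  L_1(s) = (s - 4)(s - 10) / -9
  L_2(s) = (s - 4)(s - 7) / 18
Then P(s) = 87·L_0(s) + 255·L_1(s) + 513·L_2(s).
Expanding and collecting terms gives P(s) = 5s^2 + s + 3.
Check: P(4) = 87. ✓

P(s) = 5s^2 + s + 3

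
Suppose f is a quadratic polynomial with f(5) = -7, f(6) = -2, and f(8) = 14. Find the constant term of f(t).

-2

Write f(t) = at^2 + bt + c. Substituting each data point gives a linear system:
  25a + 5b + c = -7
  36a + 6b + c = -2
  64a + 8b + c = 14
Solving the system yields a = 1, b = -6, c = -2.
So f(t) = t^2 - 6t - 2.
The constant term is -2.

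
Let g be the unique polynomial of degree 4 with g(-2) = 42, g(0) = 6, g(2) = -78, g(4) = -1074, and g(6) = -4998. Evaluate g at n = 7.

Using the Lagrange interpolation formula with nodes -2, 0, 2, 4, 6:
  L_0(n) = n(n - 2)(n - 4)(n - 6) / 384
  L_1(n) = (n + 2)(n - 2)(n - 4)(n - 6) / -96
  L_2(n) = (n + 2)n(n - 4)(n - 6) / 64
  L_3(n) = (n + 2)n(n - 2)(n - 6) / -96
  L_4(n) = (n + 2)n(n - 2)(n - 4) / 384
Then g(n) = 42·L_0(n) + 6·L_1(n) - 78·L_2(n) - 1074·L_3(n) - 4998·L_4(n).
Expanding and collecting terms gives g(n) = -3n^4 - 6n^3 + 6n^2 - 6n + 6.
Evaluating at n = 7: g(7) = -9003.

-9003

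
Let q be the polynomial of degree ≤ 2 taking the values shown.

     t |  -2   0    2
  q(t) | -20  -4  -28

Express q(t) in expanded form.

q(t) = -5t^2 - 2t - 4

Using the Lagrange interpolation formula with nodes -2, 0, 2:
  L_0(t) = t(t - 2) / 8
  L_1(t) = (t + 2)(t - 2) / -4
  L_2(t) = (t + 2)t / 8
Then q(t) = -20·L_0(t) - 4·L_1(t) - 28·L_2(t).
Expanding and collecting terms gives q(t) = -5t^2 - 2t - 4.
Check: q(0) = -4. ✓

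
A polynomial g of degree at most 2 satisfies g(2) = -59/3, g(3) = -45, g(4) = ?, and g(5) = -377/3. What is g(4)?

The 3 known points determine the degree-2 polynomial uniquely.
Write g(s) = as^2 + bs + c. Substituting each data point gives a linear system:
  4a + 2b + c = -59/3
  9a + 3b + c = -45
  25a + 5b + c = -377/3
Solving the system yields a = -5, b = -1/3, c = 1.
So g(s) = -5s^2 - (1/3)s + 1.
Then g(4) = -241/3.

-241/3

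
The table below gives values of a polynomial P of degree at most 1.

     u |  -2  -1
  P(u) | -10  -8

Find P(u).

P(u) = 2u - 6

Write P(u) = au + b. Substituting each data point gives a linear system:
  -2a + b = -10
  -a + b = -8
Solving the system yields a = 2, b = -6.
So P(u) = 2u - 6.
Check: P(-1) = -8. ✓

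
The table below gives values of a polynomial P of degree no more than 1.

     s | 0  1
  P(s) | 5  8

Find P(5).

Write P(s) = as + b. Substituting each data point gives a linear system:
  b = 5
  a + b = 8
Solving the system yields a = 3, b = 5.
So P(s) = 3s + 5.
Then P(5) = 20.

20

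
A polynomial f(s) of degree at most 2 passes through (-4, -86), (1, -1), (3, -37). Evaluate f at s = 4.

Using the Lagrange interpolation formula with nodes -4, 1, 3:
  L_0(s) = (s - 1)(s - 3) / 35
  L_1(s) = (s + 4)(s - 3) / -10
  L_2(s) = (s + 4)(s - 1) / 14
Then f(s) = -86·L_0(s) - 1·L_1(s) - 37·L_2(s).
Expanding and collecting terms gives f(s) = -5s² + 2s + 2.
Evaluating at s = 4: f(4) = -70.

-70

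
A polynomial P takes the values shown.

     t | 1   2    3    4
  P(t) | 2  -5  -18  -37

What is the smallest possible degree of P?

2

Forward differences of the values at t = 1, 2, 3, 4:
  P  : 2  -5  -18  -37
  Δ  : -7  -13  -19
  Δ^2: -6  -6
  Δ^3: 0
The second differences are constant (-6) and nonzero, while all higher differences vanish, so the minimal degree is 2.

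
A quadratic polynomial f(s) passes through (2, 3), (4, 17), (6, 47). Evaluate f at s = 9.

Using the Lagrange interpolation formula with nodes 2, 4, 6:
  L_0(s) = (s - 4)(s - 6) / 8
  L_1(s) = (s - 2)(s - 6) / -4
  L_2(s) = (s - 2)(s - 4) / 8
Then f(s) = 3·L_0(s) + 17·L_1(s) + 47·L_2(s).
Expanding and collecting terms gives f(s) = 2s^2 - 5s + 5.
Evaluating at s = 9: f(9) = 122.

122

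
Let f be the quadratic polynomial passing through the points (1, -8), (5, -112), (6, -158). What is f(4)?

-74

Write f(s) = as^2 + bs + c. Substituting each data point gives a linear system:
  a + b + c = -8
  25a + 5b + c = -112
  36a + 6b + c = -158
Solving the system yields a = -4, b = -2, c = -2.
So f(s) = -4s² - 2s - 2.
Then f(4) = -74.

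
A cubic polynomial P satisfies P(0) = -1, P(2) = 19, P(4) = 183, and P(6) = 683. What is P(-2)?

-69

Forward differences of the values at t = 0, 2, 4, 6:
  P  : -1  19  183  683
  Δ  : 20  164  500
  Δ^2: 144  336
  Δ^3: 192
The third differences are constant, confirming degree 3.
Interpolating (Newton forward form) and evaluating at t = -2 gives P(-2) = -69.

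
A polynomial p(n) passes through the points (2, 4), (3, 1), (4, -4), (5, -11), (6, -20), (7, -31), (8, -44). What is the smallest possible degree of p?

2

Forward differences of the values at n = 2, 3, 4, 5, 6, 7, 8:
  p  : 4  1  -4  -11  -20  -31  -44
  Δ  : -3  -5  -7  -9  -11  -13
  Δ^2: -2  -2  -2  -2  -2
  Δ^3: 0  0  0  0
  Δ^4: 0  0  0
  Δ^5: 0  0
  Δ^6: 0
The second differences are constant (-2) and nonzero, while all higher differences vanish, so the minimal degree is 2.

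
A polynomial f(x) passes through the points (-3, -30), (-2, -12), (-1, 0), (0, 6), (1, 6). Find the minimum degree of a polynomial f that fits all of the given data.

2

Forward differences of the values at x = -3, -2, -1, 0, 1:
  f  : -30  -12  0  6  6
  Δ  : 18  12  6  0
  Δ^2: -6  -6  -6
  Δ^3: 0  0
  Δ^4: 0
The second differences are constant (-6) and nonzero, while all higher differences vanish, so the minimal degree is 2.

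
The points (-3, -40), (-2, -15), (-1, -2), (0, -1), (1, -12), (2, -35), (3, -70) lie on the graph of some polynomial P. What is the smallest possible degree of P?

2

Forward differences of the values at t = -3, -2, -1, 0, 1, 2, 3:
  P  : -40  -15  -2  -1  -12  -35  -70
  Δ  : 25  13  1  -11  -23  -35
  Δ^2: -12  -12  -12  -12  -12
  Δ^3: 0  0  0  0
  Δ^4: 0  0  0
  Δ^5: 0  0
  Δ^6: 0
The second differences are constant (-12) and nonzero, while all higher differences vanish, so the minimal degree is 2.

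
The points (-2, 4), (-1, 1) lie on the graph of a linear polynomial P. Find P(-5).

13

Using the Lagrange interpolation formula with nodes -2, -1:
  L_0(t) = (t + 1) / -1
  L_1(t) = (t + 2) / 1
Then P(t) = 4·L_0(t) + 1·L_1(t).
Expanding and collecting terms gives P(t) = -3t - 2.
Evaluating at t = -5: P(-5) = 13.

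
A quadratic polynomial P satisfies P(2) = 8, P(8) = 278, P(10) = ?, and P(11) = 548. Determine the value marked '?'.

448

The 3 known points determine the degree-2 polynomial uniquely.
Write P(x) = ax^2 + bx + c. Substituting each data point gives a linear system:
  4a + 2b + c = 8
  64a + 8b + c = 278
  121a + 11b + c = 548
Solving the system yields a = 5, b = -5, c = -2.
So P(x) = 5x² - 5x - 2.
Then P(10) = 448.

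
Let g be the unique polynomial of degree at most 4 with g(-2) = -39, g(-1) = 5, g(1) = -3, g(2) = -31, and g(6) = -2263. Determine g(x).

g(x) = -2x^4 + 2x^3 - 2x^2 - 6x + 5

Write g(x) = ax^4 + bx^3 + cx^2 + dx + e. Substituting each data point gives a linear system:
  16a - 8b + 4c - 2d + e = -39
  a - b + c - d + e = 5
  a + b + c + d + e = -3
  16a + 8b + 4c + 2d + e = -31
  1296a + 216b + 36c + 6d + e = -2263
Solving the system yields a = -2, b = 2, c = -2, d = -6, e = 5.
So g(x) = -2x^4 + 2x^3 - 2x^2 - 6x + 5.
Check: g(2) = -31. ✓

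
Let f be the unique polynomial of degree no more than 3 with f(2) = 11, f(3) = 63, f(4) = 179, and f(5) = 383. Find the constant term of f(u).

Write f(u) = au^3 + bu^2 + cu + d. Substituting each data point gives a linear system:
  8a + 4b + 2c + d = 11
  27a + 9b + 3c + d = 63
  64a + 16b + 4c + d = 179
  125a + 25b + 5c + d = 383
Solving the system yields a = 4, b = -4, c = -4, d = 3.
So f(u) = 4u^3 - 4u^2 - 4u + 3.
The constant term is 3.

3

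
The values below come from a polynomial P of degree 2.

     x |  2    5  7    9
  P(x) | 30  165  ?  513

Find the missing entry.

315

The 3 known points determine the degree-2 polynomial uniquely.
Write P(x) = ax^2 + bx + c. Substituting each data point gives a linear system:
  4a + 2b + c = 30
  25a + 5b + c = 165
  81a + 9b + c = 513
Solving the system yields a = 6, b = 3, c = 0.
So P(x) = 6x^2 + 3x.
Then P(7) = 315.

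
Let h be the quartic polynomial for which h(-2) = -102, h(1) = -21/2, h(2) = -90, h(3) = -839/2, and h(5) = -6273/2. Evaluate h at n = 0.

-4

Using the Lagrange interpolation formula with nodes -2, 1, 2, 3, 5:
  L_0(n) = (n - 1)(n - 2)(n - 3)(n - 5) / 420
  L_1(n) = (n + 2)(n - 2)(n - 3)(n - 5) / -24
  L_2(n) = (n + 2)(n - 1)(n - 3)(n - 5) / 12
  L_3(n) = (n + 2)(n - 1)(n - 2)(n - 5) / -20
  L_4(n) = (n + 2)(n - 1)(n - 2)(n - 3) / 168
Then h(n) = -102·L_0(n) - 21/2·L_1(n) - 90·L_2(n) - 839/2·L_3(n) - 6273/2·L_4(n).
Expanding and collecting terms gives h(n) = -5n⁴ + (1/2)n³ - 3n² + n - 4.
Evaluating at n = 0: h(0) = -4.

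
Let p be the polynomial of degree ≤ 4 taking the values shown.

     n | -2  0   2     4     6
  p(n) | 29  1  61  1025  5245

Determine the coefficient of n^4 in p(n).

Write p(n) = an^4 + bn^3 + cn^2 + dn + e. Substituting each data point gives a linear system:
  16a - 8b + 4c - 2d + e = 29
  e = 1
  16a + 8b + 4c + 2d + e = 61
  256a + 64b + 16c + 4d + e = 1025
  1296a + 216b + 36c + 6d + e = 5245
Solving the system yields a = 4, b = 1, c = -5, d = 4, e = 1.
So p(n) = 4n⁴ + n³ - 5n² + 4n + 1.
The leading coefficient is 4.

4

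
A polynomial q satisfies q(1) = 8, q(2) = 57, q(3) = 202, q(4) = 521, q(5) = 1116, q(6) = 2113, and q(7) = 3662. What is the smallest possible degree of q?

4

Forward differences of the values at u = 1, 2, 3, 4, 5, 6, 7:
  q  : 8  57  202  521  1116  2113  3662
  Δ  : 49  145  319  595  997  1549
  Δ^2: 96  174  276  402  552
  Δ^3: 78  102  126  150
  Δ^4: 24  24  24
  Δ^5: 0  0
  Δ^6: 0
The fourth differences are constant (24) and nonzero, while all higher differences vanish, so the minimal degree is 4.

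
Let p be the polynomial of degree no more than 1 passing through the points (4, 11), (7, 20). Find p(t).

p(t) = 3t - 1

Write p(t) = at + b. Substituting each data point gives a linear system:
  4a + b = 11
  7a + b = 20
Solving the system yields a = 3, b = -1.
So p(t) = 3t - 1.
Check: p(7) = 20. ✓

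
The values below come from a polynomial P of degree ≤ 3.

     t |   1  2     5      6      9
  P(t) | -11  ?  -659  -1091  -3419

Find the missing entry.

The 4 known points determine the degree-3 polynomial uniquely.
Write P(t) = at^3 + bt^2 + ct + d. Substituting each data point gives a linear system:
  a + b + c + d = -11
  125a + 25b + 5c + d = -659
  216a + 36b + 6c + d = -1091
  729a + 81b + 9c + d = -3419
Solving the system yields a = -4, b = -6, c = -2, d = 1.
So P(t) = -4t³ - 6t² - 2t + 1.
Then P(2) = -59.

-59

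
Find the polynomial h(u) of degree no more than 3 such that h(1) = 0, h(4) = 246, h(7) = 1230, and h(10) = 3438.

h(u) = 3u^3 + 5u^2 - 6u - 2

Write h(u) = au^3 + bu^2 + cu + d. Substituting each data point gives a linear system:
  a + b + c + d = 0
  64a + 16b + 4c + d = 246
  343a + 49b + 7c + d = 1230
  1000a + 100b + 10c + d = 3438
Solving the system yields a = 3, b = 5, c = -6, d = -2.
So h(u) = 3u^3 + 5u^2 - 6u - 2.
Check: h(1) = 0. ✓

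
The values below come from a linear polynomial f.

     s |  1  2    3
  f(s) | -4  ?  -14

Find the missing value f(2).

-9

On equispaced nodes a degree-1 polynomial has vanishing second forward difference, so
  f(1) - 2·f(2) + f(3) = 0.
Substituting the known values and solving for f(2):
  -2·f(2) = 18
  f(2) = -9.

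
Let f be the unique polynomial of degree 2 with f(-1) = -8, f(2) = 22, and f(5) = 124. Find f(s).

f(s) = 4s^2 + 6s - 6

Using the Lagrange interpolation formula with nodes -1, 2, 5:
  L_0(s) = (s - 2)(s - 5) / 18
  L_1(s) = (s + 1)(s - 5) / -9
  L_2(s) = (s + 1)(s - 2) / 18
Then f(s) = -8·L_0(s) + 22·L_1(s) + 124·L_2(s).
Expanding and collecting terms gives f(s) = 4s² + 6s - 6.
Check: f(2) = 22. ✓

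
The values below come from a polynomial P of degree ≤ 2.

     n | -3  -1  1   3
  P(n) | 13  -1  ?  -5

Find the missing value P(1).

-7

The 3 known points determine the degree-2 polynomial uniquely.
Write P(n) = an^2 + bn + c. Substituting each data point gives a linear system:
  9a - 3b + c = 13
  a - b + c = -1
  9a + 3b + c = -5
Solving the system yields a = 1, b = -3, c = -5.
So P(n) = n² - 3n - 5.
Then P(1) = -7.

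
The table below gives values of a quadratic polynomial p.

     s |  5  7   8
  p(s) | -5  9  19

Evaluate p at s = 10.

Using the Lagrange interpolation formula with nodes 5, 7, 8:
  L_0(s) = (s - 7)(s - 8) / 6
  L_1(s) = (s - 5)(s - 8) / -2
  L_2(s) = (s - 5)(s - 7) / 3
Then p(s) = -5·L_0(s) + 9·L_1(s) + 19·L_2(s).
Expanding and collecting terms gives p(s) = s² - 5s - 5.
Evaluating at s = 10: p(10) = 45.

45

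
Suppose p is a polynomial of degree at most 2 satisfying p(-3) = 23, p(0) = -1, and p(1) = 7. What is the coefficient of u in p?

Write p(u) = au^2 + bu + c. Substituting each data point gives a linear system:
  9a - 3b + c = 23
  c = -1
  a + b + c = 7
Solving the system yields a = 4, b = 4, c = -1.
So p(u) = 4u^2 + 4u - 1.
The coefficient of u is 4.

4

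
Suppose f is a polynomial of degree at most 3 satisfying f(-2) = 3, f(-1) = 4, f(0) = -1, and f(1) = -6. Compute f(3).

8

Write f(x) = ax^3 + bx^2 + cx + d. Substituting each data point gives a linear system:
  -8a + 4b - 2c + d = 3
  -a + b - c + d = 4
  d = -1
  a + b + c + d = -6
Solving the system yields a = 1, b = 0, c = -6, d = -1.
So f(x) = x³ - 6x - 1.
Then f(3) = 8.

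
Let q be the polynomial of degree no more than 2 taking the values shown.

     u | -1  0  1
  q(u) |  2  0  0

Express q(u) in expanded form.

Write q(u) = au^2 + bu + c. Substituting each data point gives a linear system:
  a - b + c = 2
  c = 0
  a + b + c = 0
Solving the system yields a = 1, b = -1, c = 0.
So q(u) = u^2 - u.
Check: q(1) = 0. ✓

q(u) = u^2 - u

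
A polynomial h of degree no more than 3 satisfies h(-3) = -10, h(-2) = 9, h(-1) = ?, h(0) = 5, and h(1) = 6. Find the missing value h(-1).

The 4 known points determine the degree-3 polynomial uniquely.
Write h(x) = ax^3 + bx^2 + cx + d. Substituting each data point gives a linear system:
  -27a + 9b - 3c + d = -10
  -8a + 4b - 2c + d = 9
  d = 5
  a + b + c + d = 6
Solving the system yields a = 2, b = 3, c = -4, d = 5.
So h(x) = 2x^3 + 3x^2 - 4x + 5.
Then h(-1) = 10.

10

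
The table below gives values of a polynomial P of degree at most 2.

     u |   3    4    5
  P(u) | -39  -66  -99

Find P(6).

-138

Write P(u) = au^2 + bu + c. Substituting each data point gives a linear system:
  9a + 3b + c = -39
  16a + 4b + c = -66
  25a + 5b + c = -99
Solving the system yields a = -3, b = -6, c = 6.
So P(u) = -3u² - 6u + 6.
Then P(6) = -138.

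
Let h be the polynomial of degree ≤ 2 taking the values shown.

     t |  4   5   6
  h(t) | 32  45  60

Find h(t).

h(t) = t^2 + 4t

Write h(t) = at^2 + bt + c. Substituting each data point gives a linear system:
  16a + 4b + c = 32
  25a + 5b + c = 45
  36a + 6b + c = 60
Solving the system yields a = 1, b = 4, c = 0.
So h(t) = t² + 4t.
Check: h(5) = 45. ✓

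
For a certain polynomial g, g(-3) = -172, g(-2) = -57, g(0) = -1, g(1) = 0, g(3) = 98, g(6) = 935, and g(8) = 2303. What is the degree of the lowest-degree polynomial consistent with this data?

3

Divided differences on the nodes -3, -2, 0, 1, 3, 6, 8:
  order 0: -172  -57  -1  0  98  935  2303
  order 1: 115  28  1  49  279  684
  order 2: -29  -9  16  46  81
  order 3: 5  5  5  5
  order 4: 0  0  0
  order 5: 0  0
  order 6: 0
The order-3 divided differences are all 5 (nonzero) and every higher order vanishes, so the data lies on a polynomial of degree exactly 3.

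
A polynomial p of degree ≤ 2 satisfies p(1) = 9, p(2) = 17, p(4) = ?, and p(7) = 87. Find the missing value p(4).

39

The 3 known points determine the degree-2 polynomial uniquely.
Write p(u) = au^2 + bu + c. Substituting each data point gives a linear system:
  a + b + c = 9
  4a + 2b + c = 17
  49a + 7b + c = 87
Solving the system yields a = 1, b = 5, c = 3.
So p(u) = u^2 + 5u + 3.
Then p(4) = 39.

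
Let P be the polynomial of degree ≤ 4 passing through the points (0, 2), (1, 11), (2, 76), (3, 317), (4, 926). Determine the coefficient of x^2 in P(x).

Write P(x) = ax^4 + bx^3 + cx^2 + dx + e. Substituting each data point gives a linear system:
  e = 2
  a + b + c + d + e = 11
  16a + 8b + 4c + 2d + e = 76
  81a + 27b + 9c + 3d + e = 317
  256a + 64b + 16c + 4d + e = 926
Solving the system yields a = 3, b = 2, c = 1, d = 3, e = 2.
So P(x) = 3x⁴ + 2x³ + x² + 3x + 2.
The coefficient of x^2 is 1.

1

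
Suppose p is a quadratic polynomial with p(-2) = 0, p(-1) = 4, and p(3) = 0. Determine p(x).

p(x) = -x^2 + x + 6

Using the Lagrange interpolation formula with nodes -2, -1, 3:
  L_0(x) = (x + 1)(x - 3) / 5
  L_1(x) = (x + 2)(x - 3) / -4
  L_2(x) = (x + 2)(x + 1) / 20
Then p(x) = 0·L_0(x) + 4·L_1(x) + 0·L_2(x).
Expanding and collecting terms gives p(x) = -x^2 + x + 6.
Check: p(-2) = 0. ✓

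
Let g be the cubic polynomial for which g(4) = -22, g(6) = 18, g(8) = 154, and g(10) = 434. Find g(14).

1618

Using the Lagrange interpolation formula with nodes 4, 6, 8, 10:
  L_0(s) = (s - 6)(s - 8)(s - 10) / -48
  L_1(s) = (s - 4)(s - 8)(s - 10) / 16
  L_2(s) = (s - 4)(s - 6)(s - 10) / -16
  L_3(s) = (s - 4)(s - 6)(s - 8) / 48
Then g(s) = -22·L_0(s) + 18·L_1(s) + 154·L_2(s) + 434·L_3(s).
Expanding and collecting terms gives g(s) = s³ - 6s² + 4s - 6.
Evaluating at s = 14: g(14) = 1618.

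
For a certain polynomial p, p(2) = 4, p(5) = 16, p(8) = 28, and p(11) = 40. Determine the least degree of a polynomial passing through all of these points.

Forward differences of the values at x = 2, 5, 8, 11:
  p  : 4  16  28  40
  Δ  : 12  12  12
  Δ^2: 0  0
  Δ^3: 0
The first differences are constant (12) and nonzero, while all higher differences vanish, so the minimal degree is 1.

1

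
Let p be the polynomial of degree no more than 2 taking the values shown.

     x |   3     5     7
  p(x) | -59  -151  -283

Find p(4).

Using the Lagrange interpolation formula with nodes 3, 5, 7:
  L_0(x) = (x - 5)(x - 7) / 8
  L_1(x) = (x - 3)(x - 7) / -4
  L_2(x) = (x - 3)(x - 5) / 8
Then p(x) = -59·L_0(x) - 151·L_1(x) - 283·L_2(x).
Expanding and collecting terms gives p(x) = -5x^2 - 6x + 4.
Evaluating at x = 4: p(4) = -100.

-100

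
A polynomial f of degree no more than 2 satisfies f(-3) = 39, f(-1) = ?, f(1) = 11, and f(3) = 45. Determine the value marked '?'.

On equispaced nodes a degree-2 polynomial has vanishing third forward difference, so
  - f(-3) + 3·f(-1) - 3·f(1) + f(3) = 0.
Substituting the known values and solving for f(-1):
  3·f(-1) = 27
  f(-1) = 9.

9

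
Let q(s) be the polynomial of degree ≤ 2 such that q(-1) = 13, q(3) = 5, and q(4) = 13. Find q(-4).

61

Write q(s) = as^2 + bs + c. Substituting each data point gives a linear system:
  a - b + c = 13
  9a + 3b + c = 5
  16a + 4b + c = 13
Solving the system yields a = 2, b = -6, c = 5.
So q(s) = 2s^2 - 6s + 5.
Then q(-4) = 61.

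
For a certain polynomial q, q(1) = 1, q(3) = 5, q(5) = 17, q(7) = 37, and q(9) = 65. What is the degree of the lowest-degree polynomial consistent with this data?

Forward differences of the values at t = 1, 3, 5, 7, 9:
  q  : 1  5  17  37  65
  Δ  : 4  12  20  28
  Δ^2: 8  8  8
  Δ^3: 0  0
  Δ^4: 0
The second differences are constant (8) and nonzero, while all higher differences vanish, so the minimal degree is 2.

2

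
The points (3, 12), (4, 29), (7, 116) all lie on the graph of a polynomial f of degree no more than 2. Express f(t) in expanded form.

f(t) = 3t^2 - 4t - 3

Using the Lagrange interpolation formula with nodes 3, 4, 7:
  L_0(t) = (t - 4)(t - 7) / 4
  L_1(t) = (t - 3)(t - 7) / -3
  L_2(t) = (t - 3)(t - 4) / 12
Then f(t) = 12·L_0(t) + 29·L_1(t) + 116·L_2(t).
Expanding and collecting terms gives f(t) = 3t² - 4t - 3.
Check: f(4) = 29. ✓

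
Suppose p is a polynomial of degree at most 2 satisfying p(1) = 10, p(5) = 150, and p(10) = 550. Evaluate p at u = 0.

0

Write p(u) = au^2 + bu + c. Substituting each data point gives a linear system:
  a + b + c = 10
  25a + 5b + c = 150
  100a + 10b + c = 550
Solving the system yields a = 5, b = 5, c = 0.
So p(u) = 5u² + 5u.
Then p(0) = 0.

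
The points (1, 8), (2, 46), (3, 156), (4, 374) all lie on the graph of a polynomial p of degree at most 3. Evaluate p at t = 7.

Using the Lagrange interpolation formula with nodes 1, 2, 3, 4:
  L_0(t) = (t - 2)(t - 3)(t - 4) / -6
  L_1(t) = (t - 1)(t - 3)(t - 4) / 2
  L_2(t) = (t - 1)(t - 2)(t - 4) / -2
  L_3(t) = (t - 1)(t - 2)(t - 3) / 6
Then p(t) = 8·L_0(t) + 46·L_1(t) + 156·L_2(t) + 374·L_3(t).
Expanding and collecting terms gives p(t) = 6t^3 - 4t + 6.
Evaluating at t = 7: p(7) = 2036.

2036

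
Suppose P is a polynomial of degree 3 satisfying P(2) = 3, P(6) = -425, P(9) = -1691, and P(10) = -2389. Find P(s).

P(s) = -3s^3 + 6s^2 + s + 1

Using the Lagrange interpolation formula with nodes 2, 6, 9, 10:
  L_0(s) = (s - 6)(s - 9)(s - 10) / -224
  L_1(s) = (s - 2)(s - 9)(s - 10) / 48
  L_2(s) = (s - 2)(s - 6)(s - 10) / -21
  L_3(s) = (s - 2)(s - 6)(s - 9) / 32
Then P(s) = 3·L_0(s) - 425·L_1(s) - 1691·L_2(s) - 2389·L_3(s).
Expanding and collecting terms gives P(s) = -3s^3 + 6s^2 + s + 1.
Check: P(9) = -1691. ✓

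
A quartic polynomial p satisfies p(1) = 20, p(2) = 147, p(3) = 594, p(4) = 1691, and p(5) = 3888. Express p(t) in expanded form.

p(t) = 5t^4 + 5t^3 + 5t^2 + 2t + 3

Write p(t) = at^4 + bt^3 + ct^2 + dt + e. Substituting each data point gives a linear system:
  a + b + c + d + e = 20
  16a + 8b + 4c + 2d + e = 147
  81a + 27b + 9c + 3d + e = 594
  256a + 64b + 16c + 4d + e = 1691
  625a + 125b + 25c + 5d + e = 3888
Solving the system yields a = 5, b = 5, c = 5, d = 2, e = 3.
So p(t) = 5t^4 + 5t^3 + 5t^2 + 2t + 3.
Check: p(4) = 1691. ✓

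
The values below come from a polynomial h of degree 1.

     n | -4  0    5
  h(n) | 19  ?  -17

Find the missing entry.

3

The 2 known points determine the degree-1 polynomial uniquely.
Write h(n) = an + b. Substituting each data point gives a linear system:
  -4a + b = 19
  5a + b = -17
Solving the system yields a = -4, b = 3.
So h(n) = -4n + 3.
Then h(0) = 3.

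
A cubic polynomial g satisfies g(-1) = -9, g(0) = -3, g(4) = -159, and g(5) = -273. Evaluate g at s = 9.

-1209

Using the Lagrange interpolation formula with nodes -1, 0, 4, 5:
  L_0(s) = s(s - 4)(s - 5) / -30
  L_1(s) = (s + 1)(s - 4)(s - 5) / 20
  L_2(s) = (s + 1)s(s - 5) / -20
  L_3(s) = (s + 1)s(s - 4) / 30
Then g(s) = -9·L_0(s) - 3·L_1(s) - 159·L_2(s) - 273·L_3(s).
Expanding and collecting terms gives g(s) = -s^3 - 6s^2 + s - 3.
Evaluating at s = 9: g(9) = -1209.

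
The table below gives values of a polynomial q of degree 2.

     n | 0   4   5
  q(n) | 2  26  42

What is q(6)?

62

Using the Lagrange interpolation formula with nodes 0, 4, 5:
  L_0(n) = (n - 4)(n - 5) / 20
  L_1(n) = n(n - 5) / -4
  L_2(n) = n(n - 4) / 5
Then q(n) = 2·L_0(n) + 26·L_1(n) + 42·L_2(n).
Expanding and collecting terms gives q(n) = 2n² - 2n + 2.
Evaluating at n = 6: q(6) = 62.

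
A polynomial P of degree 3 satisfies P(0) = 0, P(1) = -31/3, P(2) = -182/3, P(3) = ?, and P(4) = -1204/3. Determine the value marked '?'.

-181

The 4 known points determine the degree-3 polynomial uniquely.
Write P(t) = at^3 + bt^2 + ct + d. Substituting each data point gives a linear system:
  d = 0
  a + b + c + d = -31/3
  8a + 4b + 2c + d = -182/3
  64a + 16b + 4c + d = -1204/3
Solving the system yields a = -5, b = -5, c = -1/3, d = 0.
So P(t) = -5t^3 - 5t^2 - (1/3)t.
Then P(3) = -181.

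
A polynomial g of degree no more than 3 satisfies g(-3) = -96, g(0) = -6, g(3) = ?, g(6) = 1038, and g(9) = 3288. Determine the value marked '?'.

156

The 4 known points determine the degree-3 polynomial uniquely.
Write g(u) = au^3 + bu^2 + cu + d. Substituting each data point gives a linear system:
  -27a + 9b - 3c + d = -96
  d = -6
  216a + 36b + 6c + d = 1038
  729a + 81b + 9c + d = 3288
Solving the system yields a = 4, b = 4, c = 6, d = -6.
So g(u) = 4u³ + 4u² + 6u - 6.
Then g(3) = 156.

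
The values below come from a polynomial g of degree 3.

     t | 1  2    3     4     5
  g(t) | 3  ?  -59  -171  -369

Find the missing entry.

-9

On equispaced nodes a degree-3 polynomial has vanishing fourth forward difference, so
  g(1) - 4·g(2) + 6·g(3) - 4·g(4) + g(5) = 0.
Substituting the known values and solving for g(2):
  -4·g(2) = 36
  g(2) = -9.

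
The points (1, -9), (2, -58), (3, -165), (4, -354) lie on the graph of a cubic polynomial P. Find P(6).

Forward differences of the values at x = 1, 2, 3, 4:
  P  : -9  -58  -165  -354
  Δ  : -49  -107  -189
  Δ^2: -58  -82
  Δ^3: -24
The third differences are constant, confirming degree 3.
Interpolating (Newton forward form) and evaluating at x = 6 gives P(6) = -1074.

-1074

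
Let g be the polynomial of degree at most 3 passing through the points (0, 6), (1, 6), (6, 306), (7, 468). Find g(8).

Using the Lagrange interpolation formula with nodes 0, 1, 6, 7:
  L_0(n) = (n - 1)(n - 6)(n - 7) / -42
  L_1(n) = n(n - 6)(n - 7) / 30
  L_2(n) = n(n - 1)(n - 7) / -30
  L_3(n) = n(n - 1)(n - 6) / 42
Then g(n) = 6·L_0(n) + 6·L_1(n) + 306·L_2(n) + 468·L_3(n).
Expanding and collecting terms gives g(n) = n^3 + 3n^2 - 4n + 6.
Evaluating at n = 8: g(8) = 678.

678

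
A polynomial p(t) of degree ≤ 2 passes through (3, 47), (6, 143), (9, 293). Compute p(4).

Write p(t) = at^2 + bt + c. Substituting each data point gives a linear system:
  9a + 3b + c = 47
  36a + 6b + c = 143
  81a + 9b + c = 293
Solving the system yields a = 3, b = 5, c = 5.
So p(t) = 3t² + 5t + 5.
Then p(4) = 73.

73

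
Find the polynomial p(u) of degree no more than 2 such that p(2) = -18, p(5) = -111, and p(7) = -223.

Using the Lagrange interpolation formula with nodes 2, 5, 7:
  L_0(u) = (u - 5)(u - 7) / 15
  L_1(u) = (u - 2)(u - 7) / -6
  L_2(u) = (u - 2)(u - 5) / 10
Then p(u) = -18·L_0(u) - 111·L_1(u) - 223·L_2(u).
Expanding and collecting terms gives p(u) = -5u^2 + 4u - 6.
Check: p(5) = -111. ✓

p(u) = -5u^2 + 4u - 6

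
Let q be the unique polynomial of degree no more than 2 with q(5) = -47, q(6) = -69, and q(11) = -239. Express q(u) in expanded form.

Write q(u) = au^2 + bu + c. Substituting each data point gives a linear system:
  25a + 5b + c = -47
  36a + 6b + c = -69
  121a + 11b + c = -239
Solving the system yields a = -2, b = 0, c = 3.
So q(u) = -2u² + 3.
Check: q(6) = -69. ✓

q(u) = -2u^2 + 3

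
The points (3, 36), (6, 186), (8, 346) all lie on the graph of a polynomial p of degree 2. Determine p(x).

p(x) = 6x^2 - 4x - 6

Write p(x) = ax^2 + bx + c. Substituting each data point gives a linear system:
  9a + 3b + c = 36
  36a + 6b + c = 186
  64a + 8b + c = 346
Solving the system yields a = 6, b = -4, c = -6.
So p(x) = 6x² - 4x - 6.
Check: p(6) = 186. ✓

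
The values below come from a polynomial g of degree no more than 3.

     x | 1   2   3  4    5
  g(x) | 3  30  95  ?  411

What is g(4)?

The 4 known points determine the degree-3 polynomial uniquely.
Write g(x) = ax^3 + bx^2 + cx + d. Substituting each data point gives a linear system:
  a + b + c + d = 3
  8a + 4b + 2c + d = 30
  27a + 9b + 3c + d = 95
  125a + 25b + 5c + d = 411
Solving the system yields a = 3, b = 1, c = 3, d = -4.
So g(x) = 3x³ + x² + 3x - 4.
Then g(4) = 216.

216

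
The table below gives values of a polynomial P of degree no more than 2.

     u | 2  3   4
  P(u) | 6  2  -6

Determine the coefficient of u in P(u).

6

Write P(u) = au^2 + bu + c. Substituting each data point gives a linear system:
  4a + 2b + c = 6
  9a + 3b + c = 2
  16a + 4b + c = -6
Solving the system yields a = -2, b = 6, c = 2.
So P(u) = -2u^2 + 6u + 2.
The coefficient of u is 6.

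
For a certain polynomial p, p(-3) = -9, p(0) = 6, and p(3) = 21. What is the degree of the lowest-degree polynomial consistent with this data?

Forward differences of the values at u = -3, 0, 3:
  p  : -9  6  21
  Δ  : 15  15
  Δ^2: 0
The first differences are constant (15) and nonzero, while all higher differences vanish, so the minimal degree is 1.

1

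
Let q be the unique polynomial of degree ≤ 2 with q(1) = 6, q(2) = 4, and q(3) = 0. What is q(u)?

q(u) = -u^2 + u + 6

Write q(u) = au^2 + bu + c. Substituting each data point gives a linear system:
  a + b + c = 6
  4a + 2b + c = 4
  9a + 3b + c = 0
Solving the system yields a = -1, b = 1, c = 6.
So q(u) = -u² + u + 6.
Check: q(3) = 0. ✓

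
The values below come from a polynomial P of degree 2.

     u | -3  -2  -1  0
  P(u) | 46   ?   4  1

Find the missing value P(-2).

On equispaced nodes a degree-2 polynomial has vanishing third forward difference, so
  - P(-3) + 3·P(-2) - 3·P(-1) + P(0) = 0.
Substituting the known values and solving for P(-2):
  3·P(-2) = 57
  P(-2) = 19.

19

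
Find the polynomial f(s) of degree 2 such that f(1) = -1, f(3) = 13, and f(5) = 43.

Using the Lagrange interpolation formula with nodes 1, 3, 5:
  L_0(s) = (s - 3)(s - 5) / 8
  L_1(s) = (s - 1)(s - 5) / -4
  L_2(s) = (s - 1)(s - 3) / 8
Then f(s) = -1·L_0(s) + 13·L_1(s) + 43·L_2(s).
Expanding and collecting terms gives f(s) = 2s² - s - 2.
Check: f(1) = -1. ✓

f(s) = 2s^2 - s - 2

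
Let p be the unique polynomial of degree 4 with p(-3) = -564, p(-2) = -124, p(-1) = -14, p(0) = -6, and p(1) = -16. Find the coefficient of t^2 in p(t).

Write p(t) = at^4 + bt^3 + ct^2 + dt + e. Substituting each data point gives a linear system:
  81a - 27b + 9c - 3d + e = -564
  16a - 8b + 4c - 2d + e = -124
  a - b + c - d + e = -14
  e = -6
  a + b + c + d + e = -16
Solving the system yields a = -6, b = 2, c = -3, d = -3, e = -6.
So p(t) = -6t^4 + 2t^3 - 3t^2 - 3t - 6.
The coefficient of t^2 is -3.

-3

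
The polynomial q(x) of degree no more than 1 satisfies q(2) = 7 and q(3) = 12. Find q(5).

Using the Lagrange interpolation formula with nodes 2, 3:
  L_0(x) = (x - 3) / -1
  L_1(x) = (x - 2) / 1
Then q(x) = 7·L_0(x) + 12·L_1(x).
Expanding and collecting terms gives q(x) = 5x - 3.
Evaluating at x = 5: q(5) = 22.

22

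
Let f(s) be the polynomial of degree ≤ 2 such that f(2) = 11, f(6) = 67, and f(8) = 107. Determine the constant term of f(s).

-5

Write f(s) = as^2 + bs + c. Substituting each data point gives a linear system:
  4a + 2b + c = 11
  36a + 6b + c = 67
  64a + 8b + c = 107
Solving the system yields a = 1, b = 6, c = -5.
So f(s) = s^2 + 6s - 5.
The constant term is -5.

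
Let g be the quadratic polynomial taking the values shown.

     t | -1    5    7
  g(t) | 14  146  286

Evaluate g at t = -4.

Using the Lagrange interpolation formula with nodes -1, 5, 7:
  L_0(t) = (t - 5)(t - 7) / 48
  L_1(t) = (t + 1)(t - 7) / -12
  L_2(t) = (t + 1)(t - 5) / 16
Then g(t) = 14·L_0(t) + 146·L_1(t) + 286·L_2(t).
Expanding and collecting terms gives g(t) = 6t² - 2t + 6.
Evaluating at t = -4: g(-4) = 110.

110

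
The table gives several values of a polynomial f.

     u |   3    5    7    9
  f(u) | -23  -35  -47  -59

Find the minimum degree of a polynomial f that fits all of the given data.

Forward differences of the values at u = 3, 5, 7, 9:
  f  : -23  -35  -47  -59
  Δ  : -12  -12  -12
  Δ^2: 0  0
  Δ^3: 0
The first differences are constant (-12) and nonzero, while all higher differences vanish, so the minimal degree is 1.

1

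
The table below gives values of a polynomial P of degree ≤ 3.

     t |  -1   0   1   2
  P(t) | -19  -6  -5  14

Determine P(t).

Write P(t) = at^3 + bt^2 + ct + d. Substituting each data point gives a linear system:
  -a + b - c + d = -19
  d = -6
  a + b + c + d = -5
  8a + 4b + 2c + d = 14
Solving the system yields a = 5, b = -6, c = 2, d = -6.
So P(t) = 5t³ - 6t² + 2t - 6.
Check: P(1) = -5. ✓

P(t) = 5t^3 - 6t^2 + 2t - 6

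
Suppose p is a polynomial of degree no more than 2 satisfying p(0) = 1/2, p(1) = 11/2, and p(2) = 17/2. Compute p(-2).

Forward differences of the values at u = 0, 1, 2:
  p  : 1/2  11/2  17/2
  Δ  : 5  3
  Δ^2: -2
The second differences are constant, confirming degree 2.
Interpolating (Newton forward form) and evaluating at u = -2 gives p(-2) = -31/2.

-31/2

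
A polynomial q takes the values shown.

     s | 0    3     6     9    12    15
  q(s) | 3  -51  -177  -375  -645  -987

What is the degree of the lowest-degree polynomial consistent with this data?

Forward differences of the values at s = 0, 3, 6, 9, 12, 15:
  q  : 3  -51  -177  -375  -645  -987
  Δ  : -54  -126  -198  -270  -342
  Δ^2: -72  -72  -72  -72
  Δ^3: 0  0  0
  Δ^4: 0  0
  Δ^5: 0
The second differences are constant (-72) and nonzero, while all higher differences vanish, so the minimal degree is 2.

2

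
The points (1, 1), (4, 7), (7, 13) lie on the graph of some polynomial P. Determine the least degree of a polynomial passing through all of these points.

1

Forward differences of the values at x = 1, 4, 7:
  P  : 1  7  13
  Δ  : 6  6
  Δ^2: 0
The first differences are constant (6) and nonzero, while all higher differences vanish, so the minimal degree is 1.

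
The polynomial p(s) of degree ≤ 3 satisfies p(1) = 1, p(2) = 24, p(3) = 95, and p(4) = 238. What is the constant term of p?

2

Write p(s) = as^3 + bs^2 + cs + d. Substituting each data point gives a linear system:
  a + b + c + d = 1
  8a + 4b + 2c + d = 24
  27a + 9b + 3c + d = 95
  64a + 16b + 4c + d = 238
Solving the system yields a = 4, b = 0, c = -5, d = 2.
So p(s) = 4s³ - 5s + 2.
The constant term is 2.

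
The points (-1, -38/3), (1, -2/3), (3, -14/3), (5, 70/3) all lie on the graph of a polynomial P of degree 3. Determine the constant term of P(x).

-5/3

Write P(x) = ax^3 + bx^2 + cx + d. Substituting each data point gives a linear system:
  -a + b - c + d = -38/3
  a + b + c + d = -2/3
  27a + 9b + 3c + d = -14/3
  125a + 25b + 5c + d = 70/3
Solving the system yields a = 1, b = -5, c = 5, d = -5/3.
So P(x) = x³ - 5x² + 5x - 5/3.
The constant term is -5/3.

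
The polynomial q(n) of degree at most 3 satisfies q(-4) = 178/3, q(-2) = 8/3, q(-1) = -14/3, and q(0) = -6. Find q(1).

Using the Lagrange interpolation formula with nodes -4, -2, -1, 0:
  L_0(n) = (n + 2)(n + 1)n / -24
  L_1(n) = (n + 4)(n + 1)n / 4
  L_2(n) = (n + 4)(n + 2)n / -3
  L_3(n) = (n + 4)(n + 2)(n + 1) / 8
Then q(n) = 178/3·L_0(n) + 8/3·L_1(n) - 14/3·L_2(n) - 6·L_3(n).
Expanding and collecting terms gives q(n) = -n^3 - (1/3)n - 6.
Evaluating at n = 1: q(1) = -22/3.

-22/3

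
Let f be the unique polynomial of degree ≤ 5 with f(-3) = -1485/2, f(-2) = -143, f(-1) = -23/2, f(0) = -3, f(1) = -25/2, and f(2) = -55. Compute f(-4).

Write f(n) = an^5 + bn^4 + cn^3 + dn^2 + en + k. Substituting each data point gives a linear system:
  -243a + 81b - 27c + 9d - 3e + k = -1485/2
  -32a + 16b - 8c + 4d - 2e + k = -143
  -a + b - c + d - e + k = -23/2
  k = -3
  a + b + c + d + e + k = -25/2
  32a + 16b + 8c + 4d + 2e + k = -55
Solving the system yields a = 1, b = -5, c = 5/2, d = -4, e = -4, k = -3.
So f(n) = n⁵ - 5n⁴ + (5/2)n³ - 4n² - 4n - 3.
Then f(-4) = -2515.

-2515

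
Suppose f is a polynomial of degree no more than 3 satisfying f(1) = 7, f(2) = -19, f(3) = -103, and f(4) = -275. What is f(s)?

Using the Lagrange interpolation formula with nodes 1, 2, 3, 4:
  L_0(s) = (s - 2)(s - 3)(s - 4) / -6
  L_1(s) = (s - 1)(s - 3)(s - 4) / 2
  L_2(s) = (s - 1)(s - 2)(s - 4) / -2
  L_3(s) = (s - 1)(s - 2)(s - 3) / 6
Then f(s) = 7·L_0(s) - 19·L_1(s) - 103·L_2(s) - 275·L_3(s).
Expanding and collecting terms gives f(s) = -5s^3 + s^2 + 6s + 5.
Check: f(1) = 7. ✓

f(s) = -5s^3 + s^2 + 6s + 5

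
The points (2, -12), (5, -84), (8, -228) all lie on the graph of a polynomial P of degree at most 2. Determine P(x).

Write P(x) = ax^2 + bx + c. Substituting each data point gives a linear system:
  4a + 2b + c = -12
  25a + 5b + c = -84
  64a + 8b + c = -228
Solving the system yields a = -4, b = 4, c = -4.
So P(x) = -4x^2 + 4x - 4.
Check: P(8) = -228. ✓

P(x) = -4x^2 + 4x - 4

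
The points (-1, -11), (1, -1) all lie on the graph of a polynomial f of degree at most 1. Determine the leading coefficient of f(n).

Write f(n) = an + b. Substituting each data point gives a linear system:
  -a + b = -11
  a + b = -1
Solving the system yields a = 5, b = -6.
So f(n) = 5n - 6.
The leading coefficient is 5.

5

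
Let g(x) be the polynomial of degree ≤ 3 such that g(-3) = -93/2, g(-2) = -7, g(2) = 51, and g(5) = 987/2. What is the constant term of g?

6

Write g(x) = ax^3 + bx^2 + cx + d. Substituting each data point gives a linear system:
  -27a + 9b - 3c + d = -93/2
  -8a + 4b - 2c + d = -7
  8a + 4b + 2c + d = 51
  125a + 25b + 5c + d = 987/2
Solving the system yields a = 3, b = 4, c = 5/2, d = 6.
So g(x) = 3x³ + 4x² + (5/2)x + 6.
The constant term is 6.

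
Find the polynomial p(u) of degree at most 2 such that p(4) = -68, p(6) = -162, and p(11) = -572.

Write p(u) = au^2 + bu + c. Substituting each data point gives a linear system:
  16a + 4b + c = -68
  36a + 6b + c = -162
  121a + 11b + c = -572
Solving the system yields a = -5, b = 3, c = 0.
So p(u) = -5u^2 + 3u.
Check: p(6) = -162. ✓

p(u) = -5u^2 + 3u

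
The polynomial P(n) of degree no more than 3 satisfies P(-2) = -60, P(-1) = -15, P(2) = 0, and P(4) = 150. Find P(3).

45

Write P(n) = an^3 + bn^2 + cn + d. Substituting each data point gives a linear system:
  -8a + 4b - 2c + d = -60
  -a + b - c + d = -15
  8a + 4b + 2c + d = 0
  64a + 16b + 4c + d = 150
Solving the system yields a = 4, b = -6, c = -1, d = -6.
So P(n) = 4n^3 - 6n^2 - n - 6.
Then P(3) = 45.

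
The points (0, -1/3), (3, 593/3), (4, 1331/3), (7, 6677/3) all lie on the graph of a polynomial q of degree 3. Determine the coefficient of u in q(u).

3

Write q(u) = au^3 + bu^2 + cu + d. Substituting each data point gives a linear system:
  d = -1/3
  27a + 9b + 3c + d = 593/3
  64a + 16b + 4c + d = 1331/3
  343a + 49b + 7c + d = 6677/3
Solving the system yields a = 6, b = 3, c = 3, d = -1/3.
So q(u) = 6u^3 + 3u^2 + 3u - 1/3.
The coefficient of u is 3.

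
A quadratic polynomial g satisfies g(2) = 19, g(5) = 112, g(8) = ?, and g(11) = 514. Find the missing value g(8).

On equispaced nodes a degree-2 polynomial has vanishing third forward difference, so
  - g(2) + 3·g(5) - 3·g(8) + g(11) = 0.
Substituting the known values and solving for g(8):
  -3·g(8) = -831
  g(8) = 277.

277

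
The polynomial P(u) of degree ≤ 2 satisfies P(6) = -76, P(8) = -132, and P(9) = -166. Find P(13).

Using the Lagrange interpolation formula with nodes 6, 8, 9:
  L_0(u) = (u - 8)(u - 9) / 6
  L_1(u) = (u - 6)(u - 9) / -2
  L_2(u) = (u - 6)(u - 8) / 3
Then P(u) = -76·L_0(u) - 132·L_1(u) - 166·L_2(u).
Expanding and collecting terms gives P(u) = -2u^2 - 4.
Evaluating at u = 13: P(13) = -342.

-342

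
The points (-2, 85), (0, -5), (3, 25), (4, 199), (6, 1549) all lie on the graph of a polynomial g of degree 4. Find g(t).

Write g(t) = at^4 + bt^3 + ct^2 + dt + e. Substituting each data point gives a linear system:
  16a - 8b + 4c - 2d + e = 85
  e = -5
  81a + 27b + 9c + 3d + e = 25
  256a + 64b + 16c + 4d + e = 199
  1296a + 216b + 36c + 6d + e = 1549
Solving the system yields a = 2, b = -5, c = 2, d = -5, e = -5.
So g(t) = 2t⁴ - 5t³ + 2t² - 5t - 5.
Check: g(4) = 199. ✓

g(t) = 2t^4 - 5t^3 + 2t^2 - 5t - 5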